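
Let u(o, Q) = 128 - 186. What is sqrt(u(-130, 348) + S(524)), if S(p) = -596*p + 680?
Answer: I*sqrt(311682) ≈ 558.29*I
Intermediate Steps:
S(p) = 680 - 596*p
u(o, Q) = -58
sqrt(u(-130, 348) + S(524)) = sqrt(-58 + (680 - 596*524)) = sqrt(-58 + (680 - 312304)) = sqrt(-58 - 311624) = sqrt(-311682) = I*sqrt(311682)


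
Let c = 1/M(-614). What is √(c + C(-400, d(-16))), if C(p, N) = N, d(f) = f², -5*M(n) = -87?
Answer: √1938099/87 ≈ 16.002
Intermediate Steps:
M(n) = 87/5 (M(n) = -⅕*(-87) = 87/5)
c = 5/87 (c = 1/(87/5) = 5/87 ≈ 0.057471)
√(c + C(-400, d(-16))) = √(5/87 + (-16)²) = √(5/87 + 256) = √(22277/87) = √1938099/87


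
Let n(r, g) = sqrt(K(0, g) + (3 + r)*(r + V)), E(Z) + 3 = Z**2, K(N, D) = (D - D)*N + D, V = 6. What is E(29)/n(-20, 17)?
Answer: 838*sqrt(255)/255 ≈ 52.478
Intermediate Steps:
K(N, D) = D (K(N, D) = 0*N + D = 0 + D = D)
E(Z) = -3 + Z**2
n(r, g) = sqrt(g + (3 + r)*(6 + r)) (n(r, g) = sqrt(g + (3 + r)*(r + 6)) = sqrt(g + (3 + r)*(6 + r)))
E(29)/n(-20, 17) = (-3 + 29**2)/(sqrt(18 + 17 + (-20)**2 + 9*(-20))) = (-3 + 841)/(sqrt(18 + 17 + 400 - 180)) = 838/(sqrt(255)) = 838*(sqrt(255)/255) = 838*sqrt(255)/255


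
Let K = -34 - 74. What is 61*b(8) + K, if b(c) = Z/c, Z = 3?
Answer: -681/8 ≈ -85.125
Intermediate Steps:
K = -108
b(c) = 3/c
61*b(8) + K = 61*(3/8) - 108 = 183/8 - 108 = -681/8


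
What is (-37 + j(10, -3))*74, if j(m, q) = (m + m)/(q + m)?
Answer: -17686/7 ≈ -2526.6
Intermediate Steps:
j(m, q) = 2*m/(m + q) (j(m, q) = (2*m)/(m + q) = 2*m/(m + q))
(-37 + j(10, -3))*74 = (-37 + 2*10/(10 - 3))*74 = (-37 + 2*10/7)*74 = (-37 + 2*10*(1/7))*74 = (-37 + 20/7)*74 = -239/7*74 = -17686/7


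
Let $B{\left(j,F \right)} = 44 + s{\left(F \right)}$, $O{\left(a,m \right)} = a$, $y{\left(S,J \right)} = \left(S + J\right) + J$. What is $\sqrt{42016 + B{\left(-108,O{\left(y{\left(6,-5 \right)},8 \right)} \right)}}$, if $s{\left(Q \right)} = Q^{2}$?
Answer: $2 \sqrt{10519} \approx 205.12$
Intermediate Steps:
$y{\left(S,J \right)} = S + 2 J$ ($y{\left(S,J \right)} = \left(J + S\right) + J = S + 2 J$)
$B{\left(j,F \right)} = 44 + F^{2}$
$\sqrt{42016 + B{\left(-108,O{\left(y{\left(6,-5 \right)},8 \right)} \right)}} = \sqrt{42016 + \left(44 + \left(6 + 2 \left(-5\right)\right)^{2}\right)} = \sqrt{42016 + \left(44 + \left(6 - 10\right)^{2}\right)} = \sqrt{42016 + \left(44 + \left(-4\right)^{2}\right)} = \sqrt{42016 + \left(44 + 16\right)} = \sqrt{42016 + 60} = \sqrt{42076} = 2 \sqrt{10519}$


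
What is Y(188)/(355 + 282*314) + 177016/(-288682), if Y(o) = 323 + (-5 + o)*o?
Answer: -2856096817/12832347923 ≈ -0.22257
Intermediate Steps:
Y(o) = 323 + o*(-5 + o)
Y(188)/(355 + 282*314) + 177016/(-288682) = (323 + 188² - 5*188)/(355 + 282*314) + 177016/(-288682) = (323 + 35344 - 940)/(355 + 88548) + 177016*(-1/288682) = 34727/88903 - 88508/144341 = -2856096817/12832347923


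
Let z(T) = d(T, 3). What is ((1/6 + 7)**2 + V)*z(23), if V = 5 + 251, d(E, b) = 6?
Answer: 11065/6 ≈ 1844.2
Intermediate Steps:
z(T) = 6
V = 256
((1/6 + 7)**2 + V)*z(23) = ((1/6 + 7)**2 + 256)*6 = ((43/6)**2 + 256)*6 = (1849/36 + 256)*6 = (11065/36)*6 = 11065/6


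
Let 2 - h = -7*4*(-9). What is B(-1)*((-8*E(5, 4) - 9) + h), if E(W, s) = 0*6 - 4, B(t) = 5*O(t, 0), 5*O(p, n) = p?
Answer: 227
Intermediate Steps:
O(p, n) = p/5
h = -250 (h = 2 - (-7*4)*(-9) = 2 - (-28)*(-9) = 2 - 1*252 = 2 - 252 = -250)
B(t) = t (B(t) = 5*(t/5) = t)
E(W, s) = -4 (E(W, s) = 0 - 4 = -4)
B(-1)*((-8*E(5, 4) - 9) + h) = -((-8*(-4) - 9) - 250) = -((32 - 9) - 250) = -(23 - 250) = -1*(-227) = 227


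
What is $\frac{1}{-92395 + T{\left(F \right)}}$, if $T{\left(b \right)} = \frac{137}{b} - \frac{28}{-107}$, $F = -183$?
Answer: $- \frac{19581}{1809196030} \approx -1.0823 \cdot 10^{-5}$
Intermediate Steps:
$T{\left(b \right)} = \frac{28}{107} + \frac{137}{b}$ ($T{\left(b \right)} = \frac{137}{b} - - \frac{28}{107} = \frac{137}{b} + \frac{28}{107} = \frac{28}{107} + \frac{137}{b}$)
$\frac{1}{-92395 + T{\left(F \right)}} = \frac{1}{-92395 + \left(\frac{28}{107} + \frac{137}{-183}\right)} = \frac{1}{-92395 + \left(\frac{28}{107} + 137 \left(- \frac{1}{183}\right)\right)} = \frac{1}{-92395 + \left(\frac{28}{107} - \frac{137}{183}\right)} = \frac{1}{-92395 - \frac{9535}{19581}} = \frac{1}{- \frac{1809196030}{19581}} = - \frac{19581}{1809196030}$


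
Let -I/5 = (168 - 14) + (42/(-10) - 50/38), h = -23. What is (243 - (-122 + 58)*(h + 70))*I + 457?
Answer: -45849923/19 ≈ -2.4132e+6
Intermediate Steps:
I = -14106/19 (I = -5*((168 - 14) + (42/(-10) - 50/38)) = -5*(154 + (42*(-⅒) - 50*1/38)) = -5*(154 + (-21/5 - 25/19)) = -5*(154 - 524/95) = -5*14106/95 = -14106/19 ≈ -742.42)
(243 - (-122 + 58)*(h + 70))*I + 457 = (243 - (-122 + 58)*(-23 + 70))*(-14106/19) + 457 = (243 - (-64)*47)*(-14106/19) + 457 = (243 - 1*(-3008))*(-14106/19) + 457 = (243 + 3008)*(-14106/19) + 457 = 3251*(-14106/19) + 457 = -45858606/19 + 457 = -45849923/19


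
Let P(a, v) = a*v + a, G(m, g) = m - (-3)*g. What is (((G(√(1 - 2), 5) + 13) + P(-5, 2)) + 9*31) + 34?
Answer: 326 + I ≈ 326.0 + 1.0*I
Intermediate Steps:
G(m, g) = m + 3*g
P(a, v) = a + a*v
(((G(√(1 - 2), 5) + 13) + P(-5, 2)) + 9*31) + 34 = ((((√(1 - 2) + 3*5) + 13) - 5*(1 + 2)) + 9*31) + 34 = ((((√(-1) + 15) + 13) - 5*3) + 279) + 34 = ((((I + 15) + 13) - 15) + 279) + 34 = ((((15 + I) + 13) - 15) + 279) + 34 = (((28 + I) - 15) + 279) + 34 = ((13 + I) + 279) + 34 = (292 + I) + 34 = 326 + I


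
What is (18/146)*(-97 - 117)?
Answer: -1926/73 ≈ -26.384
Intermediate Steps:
(18/146)*(-97 - 117) = (18*(1/146))*(-214) = (9/73)*(-214) = -1926/73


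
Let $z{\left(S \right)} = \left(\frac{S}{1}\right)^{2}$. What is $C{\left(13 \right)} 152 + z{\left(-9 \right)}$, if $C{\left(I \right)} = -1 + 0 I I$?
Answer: $-71$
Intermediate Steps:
$C{\left(I \right)} = -1$ ($C{\left(I \right)} = -1 + 0 I^{2} = -1 + 0 = -1$)
$z{\left(S \right)} = S^{2}$ ($z{\left(S \right)} = \left(S 1\right)^{2} = S^{2}$)
$C{\left(13 \right)} 152 + z{\left(-9 \right)} = \left(-1\right) 152 + \left(-9\right)^{2} = -152 + 81 = -71$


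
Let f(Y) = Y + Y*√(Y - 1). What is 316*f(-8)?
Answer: -2528 - 7584*I ≈ -2528.0 - 7584.0*I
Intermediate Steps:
f(Y) = Y + Y*√(-1 + Y)
316*f(-8) = 316*(-8*(1 + √(-1 - 8))) = 316*(-8*(1 + √(-9))) = 316*(-8*(1 + 3*I)) = 316*(-8 - 24*I) = -2528 - 7584*I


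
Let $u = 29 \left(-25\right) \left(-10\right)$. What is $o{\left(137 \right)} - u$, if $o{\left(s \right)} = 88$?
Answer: $-7162$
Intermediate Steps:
$u = 7250$ ($u = \left(-725\right) \left(-10\right) = 7250$)
$o{\left(137 \right)} - u = 88 - 7250 = -7162$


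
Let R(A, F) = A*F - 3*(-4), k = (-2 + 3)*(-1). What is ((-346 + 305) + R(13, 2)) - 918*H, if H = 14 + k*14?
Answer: -3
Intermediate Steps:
k = -1 (k = 1*(-1) = -1)
R(A, F) = 12 + A*F (R(A, F) = A*F + 12 = 12 + A*F)
H = 0 (H = 14 - 1*14 = 14 - 14 = 0)
((-346 + 305) + R(13, 2)) - 918*H = ((-346 + 305) + (12 + 13*2)) - 918*0 = (-41 + (12 + 26)) + 0 = (-41 + 38) + 0 = -3 + 0 = -3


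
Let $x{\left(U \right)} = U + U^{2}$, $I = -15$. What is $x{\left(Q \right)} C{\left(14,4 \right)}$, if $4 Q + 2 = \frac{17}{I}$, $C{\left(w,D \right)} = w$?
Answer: $- \frac{4277}{1800} \approx -2.3761$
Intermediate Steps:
$Q = - \frac{47}{60}$ ($Q = - \frac{1}{2} + \frac{17 \frac{1}{-15}}{4} = - \frac{1}{2} + \frac{17 \left(- \frac{1}{15}\right)}{4} = - \frac{1}{2} + \frac{1}{4} \left(- \frac{17}{15}\right) = - \frac{1}{2} - \frac{17}{60} = - \frac{47}{60} \approx -0.78333$)
$x{\left(Q \right)} C{\left(14,4 \right)} = - \frac{47 \left(1 - \frac{47}{60}\right)}{60} \cdot 14 = \left(- \frac{47}{60}\right) \frac{13}{60} \cdot 14 = \left(- \frac{611}{3600}\right) 14 = - \frac{4277}{1800}$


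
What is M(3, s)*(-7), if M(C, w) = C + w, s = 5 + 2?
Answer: -70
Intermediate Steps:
s = 7
M(3, s)*(-7) = (3 + 7)*(-7) = 10*(-7) = -70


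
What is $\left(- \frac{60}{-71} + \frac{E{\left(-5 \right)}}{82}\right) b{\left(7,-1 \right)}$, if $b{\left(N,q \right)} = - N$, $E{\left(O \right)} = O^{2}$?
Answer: $- \frac{46865}{5822} \approx -8.0496$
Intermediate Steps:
$\left(- \frac{60}{-71} + \frac{E{\left(-5 \right)}}{82}\right) b{\left(7,-1 \right)} = \left(- \frac{60}{-71} + \frac{\left(-5\right)^{2}}{82}\right) \left(\left(-1\right) 7\right) = \left(\left(-60\right) \left(- \frac{1}{71}\right) + 25 \cdot \frac{1}{82}\right) \left(-7\right) = \left(\frac{60}{71} + \frac{25}{82}\right) \left(-7\right) = \frac{6695}{5822} \left(-7\right) = - \frac{46865}{5822}$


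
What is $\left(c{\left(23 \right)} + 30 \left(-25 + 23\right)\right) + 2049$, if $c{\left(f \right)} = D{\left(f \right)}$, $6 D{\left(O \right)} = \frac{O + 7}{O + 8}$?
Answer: $\frac{61664}{31} \approx 1989.2$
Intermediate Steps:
$D{\left(O \right)} = \frac{7 + O}{6 \left(8 + O\right)}$ ($D{\left(O \right)} = \frac{\left(O + 7\right) \frac{1}{O + 8}}{6} = \frac{\left(7 + O\right) \frac{1}{8 + O}}{6} = \frac{\frac{1}{8 + O} \left(7 + O\right)}{6} = \frac{7 + O}{6 \left(8 + O\right)}$)
$c{\left(f \right)} = \frac{7 + f}{6 \left(8 + f\right)}$
$\left(c{\left(23 \right)} + 30 \left(-25 + 23\right)\right) + 2049 = \left(\frac{7 + 23}{6 \left(8 + 23\right)} + 30 \left(-25 + 23\right)\right) + 2049 = \left(\frac{1}{6} \cdot \frac{1}{31} \cdot 30 + 30 \left(-2\right)\right) + 2049 = \left(\frac{1}{6} \cdot \frac{1}{31} \cdot 30 - 60\right) + 2049 = \left(\frac{5}{31} - 60\right) + 2049 = - \frac{1855}{31} + 2049 = \frac{61664}{31}$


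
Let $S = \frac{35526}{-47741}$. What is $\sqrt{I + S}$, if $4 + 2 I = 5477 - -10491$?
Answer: $\frac{4 \sqrt{1136931434111}}{47741} \approx 89.338$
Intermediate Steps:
$S = - \frac{35526}{47741}$ ($S = 35526 \left(- \frac{1}{47741}\right) = - \frac{35526}{47741} \approx -0.74414$)
$I = 7982$ ($I = -2 + \frac{5477 - -10491}{2} = -2 + \frac{5477 + 10491}{2} = -2 + \frac{1}{2} \cdot 15968 = -2 + 7984 = 7982$)
$\sqrt{I + S} = \sqrt{7982 - \frac{35526}{47741}} = \sqrt{\frac{381033136}{47741}} = \frac{4 \sqrt{1136931434111}}{47741}$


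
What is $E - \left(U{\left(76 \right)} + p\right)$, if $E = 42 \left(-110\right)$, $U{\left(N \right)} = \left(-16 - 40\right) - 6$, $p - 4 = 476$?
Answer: $-5038$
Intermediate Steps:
$p = 480$ ($p = 4 + 476 = 480$)
$U{\left(N \right)} = -62$ ($U{\left(N \right)} = -56 - 6 = -62$)
$E = -4620$
$E - \left(U{\left(76 \right)} + p\right) = -4620 - \left(-62 + 480\right) = -4620 - 418 = -5038$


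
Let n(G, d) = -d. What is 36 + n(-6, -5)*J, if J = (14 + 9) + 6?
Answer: 181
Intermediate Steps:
J = 29 (J = 23 + 6 = 29)
36 + n(-6, -5)*J = 36 - 1*(-5)*29 = 36 + 5*29 = 36 + 145 = 181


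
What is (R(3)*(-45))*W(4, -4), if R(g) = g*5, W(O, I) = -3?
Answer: 2025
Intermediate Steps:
R(g) = 5*g
(R(3)*(-45))*W(4, -4) = ((5*3)*(-45))*(-3) = (15*(-45))*(-3) = -675*(-3) = 2025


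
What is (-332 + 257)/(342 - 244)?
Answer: -75/98 ≈ -0.76531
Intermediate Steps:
(-332 + 257)/(342 - 244) = -75/98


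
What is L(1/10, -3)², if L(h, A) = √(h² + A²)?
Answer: 901/100 ≈ 9.0100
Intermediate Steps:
L(h, A) = √(A² + h²)
L(1/10, -3)² = (√((-3)² + (1/10)²))² = (√(9 + (⅒)²))² = (√(9 + 1/100))² = (√(901/100))² = (√901/10)² = 901/100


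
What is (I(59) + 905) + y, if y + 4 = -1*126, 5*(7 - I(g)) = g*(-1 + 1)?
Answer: 782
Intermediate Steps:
I(g) = 7 (I(g) = 7 - g*(-1 + 1)/5 = 7 - g*0/5 = 7 - ⅕*0 = 7 + 0 = 7)
y = -130 (y = -4 - 1*126 = -4 - 126 = -130)
(I(59) + 905) + y = (7 + 905) - 130 = 912 - 130 = 782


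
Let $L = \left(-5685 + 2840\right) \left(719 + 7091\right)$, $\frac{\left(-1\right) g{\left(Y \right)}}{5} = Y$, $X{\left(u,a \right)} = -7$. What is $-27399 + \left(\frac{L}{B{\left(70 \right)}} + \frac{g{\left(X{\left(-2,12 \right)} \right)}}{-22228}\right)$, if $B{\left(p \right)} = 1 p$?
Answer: $- \frac{53652568509}{155596} \approx -3.4482 \cdot 10^{5}$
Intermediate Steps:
$B{\left(p \right)} = p$
$g{\left(Y \right)} = - 5 Y$
$L = -22219450$ ($L = \left(-2845\right) 7810 = -22219450$)
$-27399 + \left(\frac{L}{B{\left(70 \right)}} + \frac{g{\left(X{\left(-2,12 \right)} \right)}}{-22228}\right) = -27399 - \left(\frac{2221945}{7} - \frac{\left(-5\right) \left(-7\right)}{-22228}\right) = -27399 + \left(\left(-22219450\right) \frac{1}{70} + 35 \left(- \frac{1}{22228}\right)\right) = -27399 - \frac{49389393705}{155596} = - \frac{53652568509}{155596}$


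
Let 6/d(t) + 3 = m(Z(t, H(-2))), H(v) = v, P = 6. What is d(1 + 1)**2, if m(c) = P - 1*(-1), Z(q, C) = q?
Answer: 9/4 ≈ 2.2500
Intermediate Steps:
m(c) = 7 (m(c) = 6 - 1*(-1) = 6 + 1 = 7)
d(t) = 3/2 (d(t) = 6/(-3 + 7) = 6/4 = 6*(1/4) = 3/2)
d(1 + 1)**2 = (3/2)**2 = 9/4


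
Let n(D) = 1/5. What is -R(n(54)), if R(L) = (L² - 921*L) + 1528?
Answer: -33596/25 ≈ -1343.8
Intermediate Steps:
n(D) = ⅕
R(L) = 1528 + L² - 921*L
-R(n(54)) = -(1528 + (⅕)² - 921*⅕) = -(1528 + 1/25 - 921/5) = -1*33596/25 = -33596/25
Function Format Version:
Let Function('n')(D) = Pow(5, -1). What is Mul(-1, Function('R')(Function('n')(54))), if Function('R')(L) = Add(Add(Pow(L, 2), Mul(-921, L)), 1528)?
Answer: Rational(-33596, 25) ≈ -1343.8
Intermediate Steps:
Function('n')(D) = Rational(1, 5)
Function('R')(L) = Add(1528, Pow(L, 2), Mul(-921, L))
Mul(-1, Function('R')(Function('n')(54))) = Mul(-1, Add(1528, Pow(Rational(1, 5), 2), Mul(-921, Rational(1, 5)))) = Mul(-1, Add(1528, Rational(1, 25), Rational(-921, 5))) = Mul(-1, Rational(33596, 25)) = Rational(-33596, 25)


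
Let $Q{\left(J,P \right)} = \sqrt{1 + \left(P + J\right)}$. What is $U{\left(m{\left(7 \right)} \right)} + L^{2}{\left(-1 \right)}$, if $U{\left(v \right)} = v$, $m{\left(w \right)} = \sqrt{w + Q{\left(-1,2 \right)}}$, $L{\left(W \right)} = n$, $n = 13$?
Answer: $169 + \sqrt{7 + \sqrt{2}} \approx 171.9$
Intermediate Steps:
$L{\left(W \right)} = 13$
$Q{\left(J,P \right)} = \sqrt{1 + J + P}$ ($Q{\left(J,P \right)} = \sqrt{1 + \left(J + P\right)} = \sqrt{1 + J + P}$)
$m{\left(w \right)} = \sqrt{w + \sqrt{2}}$ ($m{\left(w \right)} = \sqrt{w + \sqrt{1 - 1 + 2}} = \sqrt{w + \sqrt{2}}$)
$U{\left(m{\left(7 \right)} \right)} + L^{2}{\left(-1 \right)} = \sqrt{7 + \sqrt{2}} + 13^{2} = \sqrt{7 + \sqrt{2}} + 169 = 169 + \sqrt{7 + \sqrt{2}}$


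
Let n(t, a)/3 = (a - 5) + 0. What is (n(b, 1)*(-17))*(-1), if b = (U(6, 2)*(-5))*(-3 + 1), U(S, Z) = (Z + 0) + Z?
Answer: -204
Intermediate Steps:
U(S, Z) = 2*Z (U(S, Z) = Z + Z = 2*Z)
b = 40 (b = ((2*2)*(-5))*(-3 + 1) = (4*(-5))*(-2) = -20*(-2) = 40)
n(t, a) = -15 + 3*a (n(t, a) = 3*((a - 5) + 0) = 3*((-5 + a) + 0) = 3*(-5 + a) = -15 + 3*a)
(n(b, 1)*(-17))*(-1) = ((-15 + 3*1)*(-17))*(-1) = ((-15 + 3)*(-17))*(-1) = -12*(-17)*(-1) = 204*(-1) = -204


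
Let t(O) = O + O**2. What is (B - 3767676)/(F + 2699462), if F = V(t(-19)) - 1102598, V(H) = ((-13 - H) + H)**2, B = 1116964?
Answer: -2650712/1597033 ≈ -1.6598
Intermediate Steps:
V(H) = 169 (V(H) = (-13)**2 = 169)
F = -1102429 (F = 169 - 1102598 = -1102429)
(B - 3767676)/(F + 2699462) = (1116964 - 3767676)/(-1102429 + 2699462) = -2650712/1597033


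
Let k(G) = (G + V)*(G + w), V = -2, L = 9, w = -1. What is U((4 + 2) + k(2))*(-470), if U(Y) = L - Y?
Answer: -1410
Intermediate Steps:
k(G) = (-1 + G)*(-2 + G) (k(G) = (G - 2)*(G - 1) = (-2 + G)*(-1 + G) = (-1 + G)*(-2 + G))
U(Y) = 9 - Y
U((4 + 2) + k(2))*(-470) = (9 - ((4 + 2) + (2 + 2**2 - 3*2)))*(-470) = (9 - (6 + (2 + 4 - 6)))*(-470) = (9 - (6 + 0))*(-470) = (9 - 1*6)*(-470) = (9 - 6)*(-470) = 3*(-470) = -1410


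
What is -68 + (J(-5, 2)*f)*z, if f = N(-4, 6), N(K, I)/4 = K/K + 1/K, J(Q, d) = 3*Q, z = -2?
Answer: 22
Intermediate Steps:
N(K, I) = 4 + 4/K (N(K, I) = 4*(K/K + 1/K) = 4*(1 + 1/K) = 4 + 4/K)
f = 3 (f = 4 + 4/(-4) = 4 + 4*(-1/4) = 4 - 1 = 3)
-68 + (J(-5, 2)*f)*z = -68 + ((3*(-5))*3)*(-2) = -68 - 15*3*(-2) = -68 - 45*(-2) = -68 + 90 = 22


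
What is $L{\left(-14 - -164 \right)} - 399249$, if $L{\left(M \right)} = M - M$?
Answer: $-399249$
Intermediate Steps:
$L{\left(M \right)} = 0$
$L{\left(-14 - -164 \right)} - 399249 = 0 - 399249 = -399249$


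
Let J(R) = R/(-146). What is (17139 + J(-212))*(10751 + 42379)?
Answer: 66479071890/73 ≈ 9.1067e+8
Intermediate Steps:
J(R) = -R/146 (J(R) = R*(-1/146) = -R/146)
(17139 + J(-212))*(10751 + 42379) = (17139 - 1/146*(-212))*(10751 + 42379) = (17139 + 106/73)*53130 = (1251253/73)*53130 = 66479071890/73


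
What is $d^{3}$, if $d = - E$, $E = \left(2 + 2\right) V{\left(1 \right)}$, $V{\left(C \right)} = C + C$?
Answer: $-512$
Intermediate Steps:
$V{\left(C \right)} = 2 C$
$E = 8$ ($E = \left(2 + 2\right) 2 \cdot 1 = 4 \cdot 2 = 8$)
$d = -8$ ($d = \left(-1\right) 8 = -8$)
$d^{3} = \left(-8\right)^{3} = -512$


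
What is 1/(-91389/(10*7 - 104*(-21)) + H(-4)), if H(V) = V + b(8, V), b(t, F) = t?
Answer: -2254/82373 ≈ -0.027363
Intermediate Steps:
H(V) = 8 + V (H(V) = V + 8 = 8 + V)
1/(-91389/(10*7 - 104*(-21)) + H(-4)) = 1/(-91389/(10*7 - 104*(-21)) + (8 - 4)) = 1/(-91389/(70 + 2184) + 4) = 1/(-91389/2254 + 4) = 1/(-82373/2254) = -2254/82373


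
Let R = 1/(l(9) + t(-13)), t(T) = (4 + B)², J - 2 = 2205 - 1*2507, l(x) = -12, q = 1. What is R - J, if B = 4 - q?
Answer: 11101/37 ≈ 300.03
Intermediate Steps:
J = -300 (J = 2 + (2205 - 1*2507) = 2 + (2205 - 2507) = 2 - 302 = -300)
B = 3 (B = 4 - 1*1 = 4 - 1 = 3)
t(T) = 49 (t(T) = (4 + 3)² = 7² = 49)
R = 1/37 (R = 1/(-12 + 49) = 1/37 ≈ 0.027027)
R - J = 1/37 - 1*(-300) = 1/37 + 300 = 11101/37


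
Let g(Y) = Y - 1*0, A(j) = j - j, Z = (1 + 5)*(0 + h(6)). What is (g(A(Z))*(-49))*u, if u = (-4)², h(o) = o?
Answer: 0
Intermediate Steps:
Z = 36 (Z = (1 + 5)*(0 + 6) = 6*6 = 36)
A(j) = 0
g(Y) = Y (g(Y) = Y + 0 = Y)
u = 16
(g(A(Z))*(-49))*u = (0*(-49))*16 = 0*16 = 0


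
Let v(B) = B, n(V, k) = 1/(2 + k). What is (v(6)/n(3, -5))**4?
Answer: 104976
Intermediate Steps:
(v(6)/n(3, -5))**4 = (6/(1/(2 - 5)))**4 = (6/(1/(-3)))**4 = (6/(-1/3))**4 = (6*(-3))**4 = (-18)**4 = 104976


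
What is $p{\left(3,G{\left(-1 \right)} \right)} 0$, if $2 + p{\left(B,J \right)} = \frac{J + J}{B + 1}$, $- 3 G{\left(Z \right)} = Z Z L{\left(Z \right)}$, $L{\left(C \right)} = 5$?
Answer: $0$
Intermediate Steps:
$G{\left(Z \right)} = - \frac{5 Z^{2}}{3}$ ($G{\left(Z \right)} = - \frac{Z Z 5}{3} = - \frac{Z^{2} \cdot 5}{3} = - \frac{5 Z^{2}}{3}$)
$p{\left(B,J \right)} = -2 + \frac{2 J}{1 + B}$ ($p{\left(B,J \right)} = -2 + \frac{J + J}{B + 1} = -2 + \frac{2 J}{1 + B}$)
$p{\left(3,G{\left(-1 \right)} \right)} 0 = \frac{2 \left(-1 - \frac{5 \left(-1\right)^{2}}{3} - 3\right)}{1 + 3} \cdot 0 = \frac{2 \left(-1 - \frac{5}{3} - 3\right)}{4} \cdot 0 = 2 \cdot \frac{1}{4} \left(-1 - \frac{5}{3} - 3\right) 0 = 2 \cdot \frac{1}{4} \left(- \frac{17}{3}\right) 0 = \left(- \frac{17}{6}\right) 0 = 0$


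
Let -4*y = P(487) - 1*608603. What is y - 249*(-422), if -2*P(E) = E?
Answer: 2058317/8 ≈ 2.5729e+5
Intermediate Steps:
P(E) = -E/2
y = 1217693/8 (y = -(-1/2*487 - 1*608603)/4 = -(-487/2 - 608603)/4 = -1/4*(-1217693/2) = 1217693/8 ≈ 1.5221e+5)
y - 249*(-422) = 1217693/8 - 249*(-422) = 1217693/8 - 1*(-105078) = 1217693/8 + 105078 = 2058317/8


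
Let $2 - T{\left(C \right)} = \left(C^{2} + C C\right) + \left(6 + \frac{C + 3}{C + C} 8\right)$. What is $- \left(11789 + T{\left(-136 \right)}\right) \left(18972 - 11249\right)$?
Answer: $\frac{6619931633}{34} \approx 1.947 \cdot 10^{8}$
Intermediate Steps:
$T{\left(C \right)} = -4 - 2 C^{2} - \frac{4 \left(3 + C\right)}{C}$ ($T{\left(C \right)} = 2 - \left(\left(C^{2} + C C\right) + \left(6 + \frac{C + 3}{C + C} 8\right)\right) = 2 - \left(\left(C^{2} + C^{2}\right) + \left(6 + \frac{3 + C}{2 C} 8\right)\right) = 2 - \left(2 C^{2} + \left(6 + \left(3 + C\right) \frac{1}{2 C} 8\right)\right) = 2 - \left(2 C^{2} + \left(6 + \frac{3 + C}{2 C} 8\right)\right) = 2 - \left(2 C^{2} + \left(6 + \frac{4 \left(3 + C\right)}{C}\right)\right) = 2 - \left(6 + 2 C^{2} + \frac{4 \left(3 + C\right)}{C}\right) = -4 - 2 C^{2} - \frac{4 \left(3 + C\right)}{C}$)
$- \left(11789 + T{\left(-136 \right)}\right) \left(18972 - 11249\right) = - \left(11789 - \left(8 + 36992 - \frac{3}{34}\right)\right) \left(18972 - 11249\right) = - \left(11789 - \frac{1257997}{34}\right) 7723 = - \frac{\left(-857171\right) 7723}{34} = \left(-1\right) \left(- \frac{6619931633}{34}\right) = \frac{6619931633}{34}$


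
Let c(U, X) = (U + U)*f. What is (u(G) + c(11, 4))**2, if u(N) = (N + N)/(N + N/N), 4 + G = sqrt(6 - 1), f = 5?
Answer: 25767/2 + 227*sqrt(5)/2 ≈ 13137.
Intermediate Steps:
G = -4 + sqrt(5) (G = -4 + sqrt(6 - 1) = -4 + sqrt(5) ≈ -1.7639)
c(U, X) = 10*U (c(U, X) = (U + U)*5 = (2*U)*5 = 10*U)
u(N) = 2*N/(1 + N) (u(N) = (2*N)/(N + 1) = (2*N)/(1 + N) = 2*N/(1 + N))
(u(G) + c(11, 4))**2 = (2*(-4 + sqrt(5))/(1 + (-4 + sqrt(5))) + 10*11)**2 = (2*(-4 + sqrt(5))/(-3 + sqrt(5)) + 110)**2 = (110 + 2*(-4 + sqrt(5))/(-3 + sqrt(5)))**2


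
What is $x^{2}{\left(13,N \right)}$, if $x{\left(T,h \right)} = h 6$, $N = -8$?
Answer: $2304$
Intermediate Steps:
$x{\left(T,h \right)} = 6 h$
$x^{2}{\left(13,N \right)} = \left(6 \left(-8\right)\right)^{2} = \left(-48\right)^{2} = 2304$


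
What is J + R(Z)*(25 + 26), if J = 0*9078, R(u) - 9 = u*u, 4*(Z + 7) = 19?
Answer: 11475/16 ≈ 717.19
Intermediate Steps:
Z = -9/4 (Z = -7 + (¼)*19 = -7 + 19/4 = -9/4 ≈ -2.2500)
R(u) = 9 + u² (R(u) = 9 + u*u = 9 + u²)
J = 0
J + R(Z)*(25 + 26) = 0 + (9 + (-9/4)²)*(25 + 26) = 0 + (9 + 81/16)*51 = 0 + (225/16)*51 = 0 + 11475/16 = 11475/16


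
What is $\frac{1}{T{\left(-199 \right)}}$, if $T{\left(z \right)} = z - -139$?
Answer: $- \frac{1}{60} \approx -0.016667$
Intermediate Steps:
$T{\left(z \right)} = 139 + z$ ($T{\left(z \right)} = z + 139 = 139 + z$)
$\frac{1}{T{\left(-199 \right)}} = \frac{1}{139 - 199} = \frac{1}{-60} = - \frac{1}{60}$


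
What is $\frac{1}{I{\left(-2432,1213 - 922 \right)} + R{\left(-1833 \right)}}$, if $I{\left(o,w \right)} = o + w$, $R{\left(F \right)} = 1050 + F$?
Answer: $- \frac{1}{2924} \approx -0.000342$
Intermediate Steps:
$\frac{1}{I{\left(-2432,1213 - 922 \right)} + R{\left(-1833 \right)}} = \frac{1}{\left(-2432 + \left(1213 - 922\right)\right) + \left(1050 - 1833\right)} = \frac{1}{\left(-2432 + 291\right) - 783} = \frac{1}{-2141 - 783} = \frac{1}{-2924} = - \frac{1}{2924}$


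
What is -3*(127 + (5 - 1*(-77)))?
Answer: -627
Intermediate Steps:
-3*(127 + (5 - 1*(-77))) = -3*(127 + (5 + 77)) = -3*(127 + 82) = -3*209 = -627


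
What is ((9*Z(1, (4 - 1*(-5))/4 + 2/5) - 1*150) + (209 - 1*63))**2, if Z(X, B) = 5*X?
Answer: 1681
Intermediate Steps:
((9*Z(1, (4 - 1*(-5))/4 + 2/5) - 1*150) + (209 - 1*63))**2 = ((9*(5*1) - 1*150) + (209 - 1*63))**2 = ((9*5 - 150) + (209 - 63))**2 = ((45 - 150) + 146)**2 = (-105 + 146)**2 = 41**2 = 1681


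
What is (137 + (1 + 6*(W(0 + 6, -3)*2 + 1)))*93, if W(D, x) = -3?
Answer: 10044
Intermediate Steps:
(137 + (1 + 6*(W(0 + 6, -3)*2 + 1)))*93 = (137 + (1 + 6*(-3*2 + 1)))*93 = (137 + (1 + 6*(-6 + 1)))*93 = (137 + (1 + 6*(-5)))*93 = (137 + (1 - 30))*93 = (137 - 29)*93 = 108*93 = 10044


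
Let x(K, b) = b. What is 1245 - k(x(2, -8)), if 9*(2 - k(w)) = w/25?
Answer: 279667/225 ≈ 1243.0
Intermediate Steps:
k(w) = 2 - w/225 (k(w) = 2 - w/(9*25) = 2 - w/225)
1245 - k(x(2, -8)) = 1245 - (2 - 1/225*(-8)) = 1245 - (2 + 8/225) = 1245 - 1*458/225 = 1245 - 458/225 = 279667/225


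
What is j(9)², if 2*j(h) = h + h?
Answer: 81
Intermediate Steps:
j(h) = h (j(h) = (h + h)/2 = (2*h)/2 = h)
j(9)² = 9² = 81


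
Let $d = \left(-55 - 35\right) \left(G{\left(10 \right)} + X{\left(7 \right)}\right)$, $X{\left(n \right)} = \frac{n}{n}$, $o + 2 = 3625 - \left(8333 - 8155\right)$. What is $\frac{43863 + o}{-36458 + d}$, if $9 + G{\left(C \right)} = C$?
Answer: $- \frac{23654}{18319} \approx -1.2912$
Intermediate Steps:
$o = 3445$ ($o = -2 + \left(3625 - \left(8333 - 8155\right)\right) = -2 + \left(3625 - 178\right) = -2 + 3447 = 3445$)
$G{\left(C \right)} = -9 + C$
$X{\left(n \right)} = 1$
$d = -180$ ($d = \left(-55 - 35\right) \left(\left(-9 + 10\right) + 1\right) = - 90 \left(1 + 1\right) = \left(-90\right) 2 = -180$)
$\frac{43863 + o}{-36458 + d} = \frac{43863 + 3445}{-36458 - 180} = \frac{47308}{-36638} = 47308 \left(- \frac{1}{36638}\right) = - \frac{23654}{18319}$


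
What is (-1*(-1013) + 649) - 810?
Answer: 852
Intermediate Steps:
(-1*(-1013) + 649) - 810 = (1013 + 649) - 810 = 1662 - 810 = 852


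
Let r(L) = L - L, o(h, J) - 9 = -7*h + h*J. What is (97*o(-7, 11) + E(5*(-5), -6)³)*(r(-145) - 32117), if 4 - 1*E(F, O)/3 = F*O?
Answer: 2698775933255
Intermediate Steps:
o(h, J) = 9 - 7*h + J*h (o(h, J) = 9 + (-7*h + h*J) = 9 + (-7*h + J*h) = 9 - 7*h + J*h)
r(L) = 0
E(F, O) = 12 - 3*F*O
(97*o(-7, 11) + E(5*(-5), -6)³)*(r(-145) - 32117) = (97*(9 - 7*(-7) + 11*(-7)) + (12 - 3*5*(-5)*(-6))³)*(0 - 32117) = (97*(9 + 49 - 77) + (12 - 3*(-25)*(-6))³)*(-32117) = (97*(-19) + (12 - 450)³)*(-32117) = (-1843 + (-438)³)*(-32117) = (-1843 - 84027672)*(-32117) = -84029515*(-32117) = 2698775933255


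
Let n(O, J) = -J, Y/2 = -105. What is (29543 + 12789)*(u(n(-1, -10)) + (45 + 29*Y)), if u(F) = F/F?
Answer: -255854608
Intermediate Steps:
Y = -210 (Y = 2*(-105) = -210)
u(F) = 1
(29543 + 12789)*(u(n(-1, -10)) + (45 + 29*Y)) = (29543 + 12789)*(1 + (45 + 29*(-210))) = 42332*(1 + (45 - 6090)) = 42332*(1 - 6045) = 42332*(-6044) = -255854608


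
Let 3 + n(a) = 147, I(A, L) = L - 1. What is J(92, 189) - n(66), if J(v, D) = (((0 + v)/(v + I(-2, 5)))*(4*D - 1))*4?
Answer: 16501/6 ≈ 2750.2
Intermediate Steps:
I(A, L) = -1 + L
n(a) = 144 (n(a) = -3 + 147 = 144)
J(v, D) = 4*v*(-1 + 4*D)/(4 + v) (J(v, D) = (((0 + v)/(v + (-1 + 5)))*(4*D - 1))*4 = ((v/(v + 4))*(-1 + 4*D))*4 = ((v/(4 + v))*(-1 + 4*D))*4 = (v*(-1 + 4*D)/(4 + v))*4 = 4*v*(-1 + 4*D)/(4 + v))
J(92, 189) - n(66) = 4*92*(-1 + 4*189)/(4 + 92) - 1*144 = 4*92*(-1 + 756)/96 - 144 = 4*92*(1/96)*755 - 144 = 17365/6 - 144 = 16501/6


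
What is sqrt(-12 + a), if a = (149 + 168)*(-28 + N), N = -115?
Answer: I*sqrt(45343) ≈ 212.94*I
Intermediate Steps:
a = -45331 (a = (149 + 168)*(-28 - 115) = 317*(-143) = -45331)
sqrt(-12 + a) = sqrt(-12 - 45331) = sqrt(-45343) = I*sqrt(45343)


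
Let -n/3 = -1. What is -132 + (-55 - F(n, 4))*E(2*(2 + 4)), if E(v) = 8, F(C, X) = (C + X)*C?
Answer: -740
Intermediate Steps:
n = 3 (n = -3*(-1) = 3)
F(C, X) = C*(C + X)
-132 + (-55 - F(n, 4))*E(2*(2 + 4)) = -132 + (-55 - 3*(3 + 4))*8 = -132 + (-55 - 3*7)*8 = -132 + (-55 - 1*21)*8 = -132 + (-55 - 21)*8 = -132 - 76*8 = -132 - 608 = -740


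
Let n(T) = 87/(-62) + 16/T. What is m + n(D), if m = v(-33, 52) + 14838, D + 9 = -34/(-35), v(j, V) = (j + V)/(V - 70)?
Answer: 1162935356/78399 ≈ 14834.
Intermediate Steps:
v(j, V) = (V + j)/(-70 + V)
D = -281/35 (D = -9 - 34/(-35) = -9 - 34*(-1/35) = -9 + 34/35 = -281/35 ≈ -8.0286)
m = 267065/18 (m = (52 - 33)/(-70 + 52) + 14838 = 19/(-18) + 14838 = -1/18*19 + 14838 = -19/18 + 14838 = 267065/18 ≈ 14837.)
n(T) = -87/62 + 16/T (n(T) = 87*(-1/62) + 16/T = -87/62 + 16/T)
m + n(D) = 267065/18 + (-87/62 + 16/(-281/35)) = 267065/18 + (-87/62 + 16*(-35/281)) = 267065/18 + (-87/62 - 560/281) = 267065/18 - 59167/17422 = 1162935356/78399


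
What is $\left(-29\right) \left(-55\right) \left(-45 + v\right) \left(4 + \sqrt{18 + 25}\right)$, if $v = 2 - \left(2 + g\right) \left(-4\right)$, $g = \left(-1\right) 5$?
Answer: $-350900 - 87725 \sqrt{43} \approx -9.2615 \cdot 10^{5}$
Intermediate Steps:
$g = -5$
$v = -10$ ($v = 2 - \left(2 - 5\right) \left(-4\right) = 2 - \left(-3\right) \left(-4\right) = 2 - 12 = -10$)
$\left(-29\right) \left(-55\right) \left(-45 + v\right) \left(4 + \sqrt{18 + 25}\right) = \left(-29\right) \left(-55\right) \left(-45 - 10\right) \left(4 + \sqrt{18 + 25}\right) = 1595 \left(- 55 \left(4 + \sqrt{43}\right)\right) = 1595 \left(-220 - 55 \sqrt{43}\right) = -350900 - 87725 \sqrt{43}$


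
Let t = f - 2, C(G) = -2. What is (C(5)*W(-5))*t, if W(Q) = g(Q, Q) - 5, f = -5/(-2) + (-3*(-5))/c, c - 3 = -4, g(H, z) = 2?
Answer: -87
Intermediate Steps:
c = -1 (c = 3 - 4 = -1)
f = -25/2 (f = -5/(-2) - 3*(-5)/(-1) = -5*(-½) + 15*(-1) = 5/2 - 15 = -25/2 ≈ -12.500)
t = -29/2 (t = -25/2 - 2 = -29/2 ≈ -14.500)
W(Q) = -3 (W(Q) = 2 - 5 = -3)
(C(5)*W(-5))*t = -2*(-3)*(-29/2) = 6*(-29/2) = -87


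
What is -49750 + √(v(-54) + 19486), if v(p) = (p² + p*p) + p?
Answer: -49750 + 4*√1579 ≈ -49591.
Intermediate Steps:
v(p) = p + 2*p² (v(p) = (p² + p²) + p = 2*p² + p = p + 2*p²)
-49750 + √(v(-54) + 19486) = -49750 + √(-54*(1 + 2*(-54)) + 19486) = -49750 + √(-54*(1 - 108) + 19486) = -49750 + √(-54*(-107) + 19486) = -49750 + √(5778 + 19486) = -49750 + √25264 = -49750 + 4*√1579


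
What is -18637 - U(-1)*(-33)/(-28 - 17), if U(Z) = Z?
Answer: -279544/15 ≈ -18636.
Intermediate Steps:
-18637 - U(-1)*(-33)/(-28 - 17) = -18637 - (-1*(-33))/(-28 - 17) = -18637 - 33/(-45) = -18637 - 33*(-1)/45 = -18637 - 1*(-11/15) = -18637 + 11/15 = -279544/15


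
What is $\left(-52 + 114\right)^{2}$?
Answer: $3844$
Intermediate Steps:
$\left(-52 + 114\right)^{2} = 62^{2} = 3844$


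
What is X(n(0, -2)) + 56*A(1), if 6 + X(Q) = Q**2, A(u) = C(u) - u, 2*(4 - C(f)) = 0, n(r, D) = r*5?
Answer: 162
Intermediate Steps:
n(r, D) = 5*r
C(f) = 4 (C(f) = 4 - 1/2*0 = 4 + 0 = 4)
A(u) = 4 - u
X(Q) = -6 + Q**2
X(n(0, -2)) + 56*A(1) = (-6 + (5*0)**2) + 56*(4 - 1*1) = (-6 + 0**2) + 56*(4 - 1) = (-6 + 0) + 56*3 = -6 + 168 = 162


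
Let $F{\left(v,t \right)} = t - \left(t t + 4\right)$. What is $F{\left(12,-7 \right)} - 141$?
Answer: $-201$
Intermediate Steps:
$F{\left(v,t \right)} = -4 + t - t^{2}$ ($F{\left(v,t \right)} = t - \left(t^{2} + 4\right) = t - \left(4 + t^{2}\right) = -4 + t - t^{2}$)
$F{\left(12,-7 \right)} - 141 = \left(-4 - 7 - \left(-7\right)^{2}\right) - 141 = \left(-4 - 7 - 49\right) - 141 = -60 - 141 = -201$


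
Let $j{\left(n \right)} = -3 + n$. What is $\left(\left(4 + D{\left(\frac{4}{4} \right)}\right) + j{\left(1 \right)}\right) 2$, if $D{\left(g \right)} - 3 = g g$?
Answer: $12$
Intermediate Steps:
$D{\left(g \right)} = 3 + g^{2}$ ($D{\left(g \right)} = 3 + g g = 3 + g^{2}$)
$\left(\left(4 + D{\left(\frac{4}{4} \right)}\right) + j{\left(1 \right)}\right) 2 = \left(\left(4 + \left(3 + \left(\frac{4}{4}\right)^{2}\right)\right) + \left(-3 + 1\right)\right) 2 = \left(\left(4 + \left(3 + \left(4 \cdot \frac{1}{4}\right)^{2}\right)\right) - 2\right) 2 = \left(\left(4 + \left(3 + 1^{2}\right)\right) - 2\right) 2 = \left(\left(4 + \left(3 + 1\right)\right) - 2\right) 2 = \left(\left(4 + 4\right) - 2\right) 2 = \left(8 - 2\right) 2 = 6 \cdot 2 = 12$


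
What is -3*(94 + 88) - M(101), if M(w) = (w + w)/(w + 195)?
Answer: -80909/148 ≈ -546.68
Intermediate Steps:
M(w) = 2*w/(195 + w) (M(w) = (2*w)/(195 + w) = 2*w/(195 + w))
-3*(94 + 88) - M(101) = -3*(94 + 88) - 2*101/(195 + 101) = -3*182 - 2*101/296 = -546 - 2*101/296 = -546 - 1*101/148 = -546 - 101/148 = -80909/148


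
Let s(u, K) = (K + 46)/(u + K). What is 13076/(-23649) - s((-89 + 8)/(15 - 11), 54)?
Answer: -748324/212841 ≈ -3.5159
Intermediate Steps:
s(u, K) = (46 + K)/(K + u)
13076/(-23649) - s((-89 + 8)/(15 - 11), 54) = 13076/(-23649) - (46 + 54)/(54 + (-89 + 8)/(15 - 11)) = 13076*(-1/23649) - 100/(54 - 81/4) = -13076/23649 - 100/(54 - 81*¼) = -13076/23649 - 100/(54 - 81/4) = -13076/23649 - 100/135/4 = -13076/23649 - 4*100/135 = -13076/23649 - 1*80/27 = -13076/23649 - 80/27 = -748324/212841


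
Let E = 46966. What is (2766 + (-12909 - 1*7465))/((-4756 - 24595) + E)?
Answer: -17608/17615 ≈ -0.99960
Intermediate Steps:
(2766 + (-12909 - 1*7465))/((-4756 - 24595) + E) = (2766 + (-12909 - 1*7465))/((-4756 - 24595) + 46966) = (2766 + (-12909 - 7465))/(-29351 + 46966) = (2766 - 20374)/17615 = -17608*1/17615 = -17608/17615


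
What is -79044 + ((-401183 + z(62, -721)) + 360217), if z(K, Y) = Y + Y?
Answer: -121452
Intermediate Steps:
z(K, Y) = 2*Y
-79044 + ((-401183 + z(62, -721)) + 360217) = -79044 + ((-401183 + 2*(-721)) + 360217) = -79044 + ((-401183 - 1442) + 360217) = -79044 + (-402625 + 360217) = -79044 - 42408 = -121452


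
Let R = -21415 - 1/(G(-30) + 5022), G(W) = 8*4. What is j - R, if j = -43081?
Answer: -109499963/5054 ≈ -21666.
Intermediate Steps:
G(W) = 32
R = -108231411/5054 (R = -21415 - 1/(32 + 5022) = -21415 - 1/5054 = -108231411/5054 ≈ -21415.)
j - R = -43081 - 1*(-108231411/5054) = -43081 + 108231411/5054 = -109499963/5054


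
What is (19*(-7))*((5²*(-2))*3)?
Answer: 19950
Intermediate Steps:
(19*(-7))*((5²*(-2))*3) = -133*25*(-2)*3 = -(-6650)*3 = -133*(-150) = 19950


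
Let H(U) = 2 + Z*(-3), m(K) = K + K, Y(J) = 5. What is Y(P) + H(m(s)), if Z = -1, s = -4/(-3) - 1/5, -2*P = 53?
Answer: 10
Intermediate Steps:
P = -53/2 (P = -½*53 = -53/2 ≈ -26.500)
s = 17/15 (s = -4*(-⅓) - 1*⅕ = 4/3 - ⅕ = 17/15 ≈ 1.1333)
m(K) = 2*K
H(U) = 5 (H(U) = 2 - 1*(-3) = 2 + 3 = 5)
Y(P) + H(m(s)) = 5 + 5 = 10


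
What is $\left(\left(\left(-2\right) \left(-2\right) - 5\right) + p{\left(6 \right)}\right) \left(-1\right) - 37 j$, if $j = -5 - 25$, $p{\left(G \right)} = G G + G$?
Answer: $1069$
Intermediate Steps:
$p{\left(G \right)} = G + G^{2}$ ($p{\left(G \right)} = G^{2} + G = G + G^{2}$)
$j = -30$
$\left(\left(\left(-2\right) \left(-2\right) - 5\right) + p{\left(6 \right)}\right) \left(-1\right) - 37 j = \left(\left(\left(-2\right) \left(-2\right) - 5\right) + 6 \left(1 + 6\right)\right) \left(-1\right) - -1110 = \left(\left(4 - 5\right) + 6 \cdot 7\right) \left(-1\right) + 1110 = \left(-1 + 42\right) \left(-1\right) + 1110 = 41 \left(-1\right) + 1110 = -41 + 1110 = 1069$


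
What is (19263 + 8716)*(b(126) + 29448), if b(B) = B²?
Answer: 1268120196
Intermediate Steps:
(19263 + 8716)*(b(126) + 29448) = (19263 + 8716)*(126² + 29448) = 27979*(15876 + 29448) = 27979*45324 = 1268120196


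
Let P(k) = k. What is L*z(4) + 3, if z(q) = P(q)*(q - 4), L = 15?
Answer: 3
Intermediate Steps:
z(q) = q*(-4 + q) (z(q) = q*(q - 4) = q*(-4 + q))
L*z(4) + 3 = 15*(4*(-4 + 4)) + 3 = 15*(4*0) + 3 = 15*0 + 3 = 0 + 3 = 3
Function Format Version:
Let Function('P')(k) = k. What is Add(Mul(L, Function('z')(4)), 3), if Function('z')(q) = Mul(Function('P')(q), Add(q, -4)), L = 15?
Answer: 3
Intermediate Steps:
Function('z')(q) = Mul(q, Add(-4, q)) (Function('z')(q) = Mul(q, Add(q, -4)) = Mul(q, Add(-4, q)))
Add(Mul(L, Function('z')(4)), 3) = Add(Mul(15, Mul(4, Add(-4, 4))), 3) = Add(Mul(15, Mul(4, 0)), 3) = Add(Mul(15, 0), 3) = Add(0, 3) = 3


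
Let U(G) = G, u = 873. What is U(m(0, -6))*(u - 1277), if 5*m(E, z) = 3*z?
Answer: 7272/5 ≈ 1454.4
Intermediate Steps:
m(E, z) = 3*z/5 (m(E, z) = (3*z)/5 = 3*z/5)
U(m(0, -6))*(u - 1277) = ((⅗)*(-6))*(873 - 1277) = -18/5*(-404) = 7272/5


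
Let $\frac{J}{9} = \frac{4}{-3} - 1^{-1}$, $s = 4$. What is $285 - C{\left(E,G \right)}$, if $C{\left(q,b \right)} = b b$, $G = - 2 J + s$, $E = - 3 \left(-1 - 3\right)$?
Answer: $-1831$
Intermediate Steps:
$J = -21$ ($J = 9 \left(\frac{4}{-3} - 1^{-1}\right) = 9 \left(4 \left(- \frac{1}{3}\right) - 1\right) = 9 \left(- \frac{4}{3} - 1\right) = 9 \left(- \frac{7}{3}\right) = -21$)
$E = 12$ ($E = \left(-3\right) \left(-4\right) = 12$)
$G = 46$ ($G = \left(-2\right) \left(-21\right) + 4 = 42 + 4 = 46$)
$C{\left(q,b \right)} = b^{2}$
$285 - C{\left(E,G \right)} = 285 - 46^{2} = 285 - 2116 = -1831$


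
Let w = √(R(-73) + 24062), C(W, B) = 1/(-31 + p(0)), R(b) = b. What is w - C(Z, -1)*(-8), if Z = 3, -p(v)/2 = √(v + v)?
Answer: -8/31 + √23989 ≈ 154.63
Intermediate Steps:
p(v) = -2*√2*√v (p(v) = -2*√(v + v) = -2*√2*√v)
C(W, B) = -1/31 (C(W, B) = 1/(-31 - 2*√2*√0) = 1/(-31 - 2*√2*0) = 1/(-31 + 0) = 1/(-31) = -1/31)
w = √23989 (w = √(-73 + 24062) = √23989 ≈ 154.88)
w - C(Z, -1)*(-8) = √23989 - (-1)*(-8)/31 = √23989 - 1*8/31 = √23989 - 8/31 = -8/31 + √23989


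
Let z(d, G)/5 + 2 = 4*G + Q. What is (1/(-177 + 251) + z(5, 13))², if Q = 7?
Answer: 444830281/5476 ≈ 81233.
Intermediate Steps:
z(d, G) = 25 + 20*G (z(d, G) = -10 + 5*(4*G + 7) = -10 + 5*(7 + 4*G) = -10 + (35 + 20*G) = 25 + 20*G)
(1/(-177 + 251) + z(5, 13))² = (1/(-177 + 251) + (25 + 20*13))² = (1/74 + (25 + 260))² = (1/74 + 285)² = (21091/74)² = 444830281/5476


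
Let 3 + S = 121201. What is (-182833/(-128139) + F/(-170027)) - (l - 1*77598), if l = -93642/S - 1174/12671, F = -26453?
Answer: 10728880979817774676229/138257977850889897 ≈ 77601.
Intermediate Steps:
S = 121198 (S = -3 + 121201 = 121198)
l = -664412117/767849929 (l = -93642/121198 - 1174/12671 = -93642*1/121198 - 1174*1/12671 = -46821/60599 - 1174/12671 = -664412117/767849929 ≈ -0.86529)
(-182833/(-128139) + F/(-170027)) - (l - 1*77598) = (-182833/(-128139) - 26453/(-170027)) - (-664412117/767849929 - 1*77598) = (-182833*(-1/128139) - 26453*(-1/170027)) - (-664412117/767849929 - 77598) = (182833/128139 + 26453/170027) - 1*(-59584283202659/767849929) = 3134200678/1980644523 + 59584283202659/767849929 = 10728880979817774676229/138257977850889897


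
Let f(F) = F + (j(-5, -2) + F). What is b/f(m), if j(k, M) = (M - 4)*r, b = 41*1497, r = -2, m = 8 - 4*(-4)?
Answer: 20459/20 ≈ 1023.0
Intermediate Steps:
m = 24 (m = 8 + 16 = 24)
b = 61377
j(k, M) = 8 - 2*M (j(k, M) = (M - 4)*(-2) = (-4 + M)*(-2) = 8 - 2*M)
f(F) = 12 + 2*F (f(F) = F + ((8 - 2*(-2)) + F) = F + ((8 + 4) + F) = F + (12 + F) = 12 + 2*F)
b/f(m) = 61377/(12 + 2*24) = 61377/(12 + 48) = 61377/60 = 61377*(1/60) = 20459/20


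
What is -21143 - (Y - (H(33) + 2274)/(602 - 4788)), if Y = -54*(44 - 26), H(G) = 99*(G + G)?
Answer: -42222307/2093 ≈ -20173.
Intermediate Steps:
H(G) = 198*G (H(G) = 99*(2*G) = 198*G)
Y = -972 (Y = -54*18 = -972)
-21143 - (Y - (H(33) + 2274)/(602 - 4788)) = -21143 - (-972 - (198*33 + 2274)/(602 - 4788)) = -21143 - (-972 - (6534 + 2274)/(-4186)) = -21143 - (-972 - 8808*(-1)/4186) = -21143 - (-972 - 1*(-4404/2093)) = -21143 - (-972 + 4404/2093) = -21143 - 1*(-2029992/2093) = -21143 + 2029992/2093 = -42222307/2093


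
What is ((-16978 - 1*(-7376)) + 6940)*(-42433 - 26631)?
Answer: 183848368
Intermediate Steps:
((-16978 - 1*(-7376)) + 6940)*(-42433 - 26631) = ((-16978 + 7376) + 6940)*(-69064) = (-9602 + 6940)*(-69064) = -2662*(-69064) = 183848368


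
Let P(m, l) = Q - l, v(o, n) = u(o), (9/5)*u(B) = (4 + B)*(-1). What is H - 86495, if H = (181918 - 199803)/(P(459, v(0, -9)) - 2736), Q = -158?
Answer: -321565415/3718 ≈ -86489.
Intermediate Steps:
u(B) = -20/9 - 5*B/9 (u(B) = 5*((4 + B)*(-1))/9 = 5*(-4 - B)/9 = -20/9 - 5*B/9)
v(o, n) = -20/9 - 5*o/9
P(m, l) = -158 - l
H = 22995/3718 (H = (181918 - 199803)/((-158 - (-20/9 - 5/9*0)) - 2736) = -17885/((-158 - (-20/9 + 0)) - 2736) = -17885/((-158 - 1*(-20/9)) - 2736) = -17885/((-158 + 20/9) - 2736) = -17885/(-1402/9 - 2736) = -17885/(-26026/9) = -17885*(-9/26026) = 22995/3718 ≈ 6.1848)
H - 86495 = 22995/3718 - 86495 = -321565415/3718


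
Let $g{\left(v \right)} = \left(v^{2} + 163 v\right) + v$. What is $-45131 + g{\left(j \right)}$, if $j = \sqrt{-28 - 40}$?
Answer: $-45199 + 328 i \sqrt{17} \approx -45199.0 + 1352.4 i$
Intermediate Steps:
$j = 2 i \sqrt{17}$ ($j = \sqrt{-68} = 2 i \sqrt{17} \approx 8.2462 i$)
$g{\left(v \right)} = v^{2} + 164 v$
$-45131 + g{\left(j \right)} = -45131 + 2 i \sqrt{17} \left(164 + 2 i \sqrt{17}\right)$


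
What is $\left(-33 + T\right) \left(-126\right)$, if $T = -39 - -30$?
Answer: $5292$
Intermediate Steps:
$T = -9$ ($T = -39 + 30 = -9$)
$\left(-33 + T\right) \left(-126\right) = \left(-33 - 9\right) \left(-126\right) = \left(-42\right) \left(-126\right) = 5292$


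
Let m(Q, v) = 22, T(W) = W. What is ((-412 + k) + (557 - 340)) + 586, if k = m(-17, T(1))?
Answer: 413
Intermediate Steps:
k = 22
((-412 + k) + (557 - 340)) + 586 = ((-412 + 22) + (557 - 340)) + 586 = (-390 + 217) + 586 = -173 + 586 = 413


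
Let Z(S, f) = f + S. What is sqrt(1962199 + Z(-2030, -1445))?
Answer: 6*sqrt(54409) ≈ 1399.5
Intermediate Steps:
Z(S, f) = S + f
sqrt(1962199 + Z(-2030, -1445)) = sqrt(1962199 + (-2030 - 1445)) = sqrt(1962199 - 3475) = sqrt(1958724) = 6*sqrt(54409)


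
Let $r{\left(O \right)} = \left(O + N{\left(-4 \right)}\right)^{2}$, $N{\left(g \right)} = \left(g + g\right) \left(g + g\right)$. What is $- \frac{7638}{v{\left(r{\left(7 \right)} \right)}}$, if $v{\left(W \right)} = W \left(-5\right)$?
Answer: $\frac{7638}{25205} \approx 0.30304$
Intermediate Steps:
$N{\left(g \right)} = 4 g^{2}$ ($N{\left(g \right)} = 2 g 2 g = 4 g^{2}$)
$r{\left(O \right)} = \left(64 + O\right)^{2}$ ($r{\left(O \right)} = \left(O + 4 \left(-4\right)^{2}\right)^{2} = \left(O + 4 \cdot 16\right)^{2} = \left(O + 64\right)^{2} = \left(64 + O\right)^{2}$)
$v{\left(W \right)} = - 5 W$
$- \frac{7638}{v{\left(r{\left(7 \right)} \right)}} = - \frac{7638}{\left(-5\right) \left(64 + 7\right)^{2}} = - \frac{7638}{\left(-5\right) 71^{2}} = - \frac{7638}{\left(-5\right) 5041} = - \frac{7638}{-25205} = \left(-7638\right) \left(- \frac{1}{25205}\right) = \frac{7638}{25205}$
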